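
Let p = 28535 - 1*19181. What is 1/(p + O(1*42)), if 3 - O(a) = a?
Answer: 1/9315 ≈ 0.00010735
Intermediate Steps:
O(a) = 3 - a
p = 9354 (p = 28535 - 19181 = 9354)
1/(p + O(1*42)) = 1/(9354 + (3 - 42)) = 1/(9354 - 39) = 1/9315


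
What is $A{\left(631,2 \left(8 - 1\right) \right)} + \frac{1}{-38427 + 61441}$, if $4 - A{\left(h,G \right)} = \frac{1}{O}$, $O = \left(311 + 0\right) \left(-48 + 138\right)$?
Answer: $\frac{2071264}{517815} \approx 4.0$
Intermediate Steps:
$O = 27990$ ($O = 311 \cdot 90 = 27990$)
$A{\left(h,G \right)} = \frac{111959}{27990}$ ($A{\left(h,G \right)} = 4 - \frac{1}{27990} = \frac{111959}{27990}$)
$A{\left(631,2 \left(8 - 1\right) \right)} + \frac{1}{-38427 + 61441} = \frac{111959}{27990} + \frac{1}{-38427 + 61441} = \frac{111959}{27990} + \frac{1}{23014} = \frac{2071264}{517815}$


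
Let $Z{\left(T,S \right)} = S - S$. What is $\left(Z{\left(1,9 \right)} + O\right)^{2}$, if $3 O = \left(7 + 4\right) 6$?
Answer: $484$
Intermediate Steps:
$O = 22$ ($O = \frac{\left(7 + 4\right) 6}{3} = \frac{11 \cdot 6}{3} = \frac{1}{3} \cdot 66 = 22$)
$Z{\left(T,S \right)} = 0$
$\left(Z{\left(1,9 \right)} + O\right)^{2} = \left(0 + 22\right)^{2} = 22^{2} = 484$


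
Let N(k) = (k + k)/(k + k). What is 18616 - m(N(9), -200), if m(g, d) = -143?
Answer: 18759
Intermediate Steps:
N(k) = 1 (N(k) = (2*k)/((2*k)) = (2*k)*(1/(2*k)) = 1)
18616 - m(N(9), -200) = 18616 - 1*(-143) = 18616 + 143 = 18759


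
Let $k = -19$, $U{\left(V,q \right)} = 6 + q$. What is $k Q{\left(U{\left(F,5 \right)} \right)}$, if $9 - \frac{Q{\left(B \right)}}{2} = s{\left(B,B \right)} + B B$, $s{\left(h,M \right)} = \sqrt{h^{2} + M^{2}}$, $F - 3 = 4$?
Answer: $4256 + 418 \sqrt{2} \approx 4847.1$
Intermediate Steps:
$F = 7$ ($F = 3 + 4 = 7$)
$s{\left(h,M \right)} = \sqrt{M^{2} + h^{2}}$
$Q{\left(B \right)} = 18 - 2 B^{2} - 2 \sqrt{2} \sqrt{B^{2}}$ ($Q{\left(B \right)} = 18 - 2 \left(\sqrt{B^{2} + B^{2}} + B B\right) = 18 - 2 \left(\sqrt{2 B^{2}} + B^{2}\right) = 18 - 2 \left(\sqrt{2} \sqrt{B^{2}} + B^{2}\right) = 18 - 2 \left(B^{2} + \sqrt{2} \sqrt{B^{2}}\right) = 18 - \left(2 B^{2} + 2 \sqrt{2} \sqrt{B^{2}}\right) = 18 - 2 B^{2} - 2 \sqrt{2} \sqrt{B^{2}}$)
$k Q{\left(U{\left(F,5 \right)} \right)} = - 19 \left(18 - 2 \left(6 + 5\right)^{2} - 2 \sqrt{2} \sqrt{\left(6 + 5\right)^{2}}\right) = - 19 \left(18 - 2 \cdot 11^{2} - 2 \sqrt{2} \sqrt{11^{2}}\right) = - 19 \left(18 - 242 - 2 \sqrt{2} \sqrt{121}\right) = - 19 \left(18 - 242 - 2 \sqrt{2} \cdot 11\right) = - 19 \left(18 - 242 - 22 \sqrt{2}\right) = - 19 \left(-224 - 22 \sqrt{2}\right) = 4256 + 418 \sqrt{2}$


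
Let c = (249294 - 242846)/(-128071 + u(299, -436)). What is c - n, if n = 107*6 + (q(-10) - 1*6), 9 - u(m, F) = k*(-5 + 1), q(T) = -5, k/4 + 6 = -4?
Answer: -40457265/64111 ≈ -631.05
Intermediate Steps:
k = -40 (k = -24 + 4*(-4) = -24 - 16 = -40)
u(m, F) = -151 (u(m, F) = 9 - (-40)*(-5 + 1) = 9 - (-40)*(-4) = 9 - 1*160 = 9 - 160 = -151)
c = -3224/64111 (c = (249294 - 242846)/(-128071 - 151) = 6448/(-128222) = 6448*(-1/128222) = -3224/64111 ≈ -0.050288)
n = 631 (n = 107*6 + (-5 - 1*6) = 642 + (-5 - 6) = 642 - 11 = 631)
c - n = -3224/64111 - 1*631 = -3224/64111 - 631 = -40457265/64111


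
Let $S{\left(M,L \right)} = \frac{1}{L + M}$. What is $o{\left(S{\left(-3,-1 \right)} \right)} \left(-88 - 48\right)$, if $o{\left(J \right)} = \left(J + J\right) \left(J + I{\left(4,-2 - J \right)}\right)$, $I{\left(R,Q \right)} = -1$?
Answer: $-85$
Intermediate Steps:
$o{\left(J \right)} = 2 J \left(-1 + J\right)$ ($o{\left(J \right)} = \left(J + J\right) \left(J - 1\right) = 2 J \left(-1 + J\right)$)
$o{\left(S{\left(-3,-1 \right)} \right)} \left(-88 - 48\right) = \frac{2 \left(-1 + \frac{1}{-1 - 3}\right)}{-1 - 3} \left(-88 - 48\right) = \frac{2 \left(-1 + \frac{1}{-4}\right)}{-4} \left(-136\right) = 2 \left(- \frac{1}{4}\right) \left(-1 - \frac{1}{4}\right) \left(-136\right) = 2 \left(- \frac{1}{4}\right) \left(- \frac{5}{4}\right) \left(-136\right) = \frac{5}{8} \left(-136\right) = -85$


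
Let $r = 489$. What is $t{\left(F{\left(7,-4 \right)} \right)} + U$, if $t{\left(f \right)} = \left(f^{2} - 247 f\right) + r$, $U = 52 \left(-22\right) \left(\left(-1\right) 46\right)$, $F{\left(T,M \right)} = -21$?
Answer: $58741$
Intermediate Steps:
$U = 52624$ ($U = \left(-1144\right) \left(-46\right) = 52624$)
$t{\left(f \right)} = 489 + f^{2} - 247 f$ ($t{\left(f \right)} = \left(f^{2} - 247 f\right) + 489 = 489 + f^{2} - 247 f$)
$t{\left(F{\left(7,-4 \right)} \right)} + U = \left(489 + \left(-21\right)^{2} - -5187\right) + 52624 = \left(489 + 441 + 5187\right) + 52624 = 6117 + 52624 = 58741$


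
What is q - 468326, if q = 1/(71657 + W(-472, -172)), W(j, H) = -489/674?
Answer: -22618426574580/48296329 ≈ -4.6833e+5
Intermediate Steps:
W(j, H) = -489/674 (W(j, H) = -489*1/674 = -489/674)
q = 674/48296329 (q = 1/(71657 - 489/674) = 1/(48296329/674) = 674/48296329 ≈ 1.3956e-5)
q - 468326 = 674/48296329 - 468326 = -22618426574580/48296329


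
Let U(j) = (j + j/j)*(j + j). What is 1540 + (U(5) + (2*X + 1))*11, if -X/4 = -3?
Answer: 2475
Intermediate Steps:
X = 12 (X = -4*(-3) = 12)
U(j) = 2*j*(1 + j) (U(j) = (j + 1)*(2*j) = (1 + j)*(2*j) = 2*j*(1 + j))
1540 + (U(5) + (2*X + 1))*11 = 1540 + (2*5*(1 + 5) + (2*12 + 1))*11 = 1540 + (2*5*6 + (24 + 1))*11 = 1540 + (60 + 25)*11 = 1540 + 85*11 = 1540 + 935 = 2475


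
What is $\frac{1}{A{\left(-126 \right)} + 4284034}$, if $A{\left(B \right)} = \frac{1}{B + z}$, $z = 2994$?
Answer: $\frac{2868}{12286609513} \approx 2.3342 \cdot 10^{-7}$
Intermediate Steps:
$A{\left(B \right)} = \frac{1}{2994 + B}$ ($A{\left(B \right)} = \frac{1}{B + 2994} = \frac{1}{2994 + B}$)
$\frac{1}{A{\left(-126 \right)} + 4284034} = \frac{1}{\frac{1}{2994 - 126} + 4284034} = \frac{1}{\frac{1}{2868} + 4284034} = \frac{1}{\frac{12286609513}{2868}} = \frac{2868}{12286609513}$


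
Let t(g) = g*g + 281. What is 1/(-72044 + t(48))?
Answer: -1/69459 ≈ -1.4397e-5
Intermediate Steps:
t(g) = 281 + g² (t(g) = g² + 281 = 281 + g²)
1/(-72044 + t(48)) = 1/(-72044 + (281 + 48²)) = 1/(-72044 + (281 + 2304)) = 1/(-72044 + 2585) = 1/(-69459) = -1/69459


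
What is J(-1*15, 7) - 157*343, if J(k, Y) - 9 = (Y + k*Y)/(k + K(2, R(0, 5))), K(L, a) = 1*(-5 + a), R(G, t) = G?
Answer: -538371/10 ≈ -53837.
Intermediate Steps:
K(L, a) = -5 + a
J(k, Y) = 9 + (Y + Y*k)/(-5 + k) (J(k, Y) = 9 + (Y + k*Y)/(k + (-5 + 0)) = 9 + (Y + Y*k)/(k - 5) = 9 + (Y + Y*k)/(-5 + k))
J(-1*15, 7) - 157*343 = (-45 + 7 + 9*(-1*15) + 7*(-1*15))/(-5 - 1*15) - 157*343 = (-45 + 7 + 9*(-15) + 7*(-15))/(-5 - 15) - 53851 = (-45 + 7 - 135 - 105)/(-20) - 53851 = -1/20*(-278) - 53851 = 139/10 - 53851 = -538371/10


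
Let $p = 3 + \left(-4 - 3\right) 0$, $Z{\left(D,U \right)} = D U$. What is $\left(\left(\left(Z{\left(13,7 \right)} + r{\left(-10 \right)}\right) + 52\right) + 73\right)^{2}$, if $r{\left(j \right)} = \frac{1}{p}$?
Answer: $\frac{421201}{9} \approx 46800.0$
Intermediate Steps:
$p = 3$ ($p = 3 - 0 = 3 + 0 = 3$)
$r{\left(j \right)} = \frac{1}{3}$
$\left(\left(\left(Z{\left(13,7 \right)} + r{\left(-10 \right)}\right) + 52\right) + 73\right)^{2} = \left(\left(\left(13 \cdot 7 + \frac{1}{3}\right) + 52\right) + 73\right)^{2} = \left(\left(\left(91 + \frac{1}{3}\right) + 52\right) + 73\right)^{2} = \left(\left(\frac{274}{3} + 52\right) + 73\right)^{2} = \left(\frac{430}{3} + 73\right)^{2} = \left(\frac{649}{3}\right)^{2} = \frac{421201}{9}$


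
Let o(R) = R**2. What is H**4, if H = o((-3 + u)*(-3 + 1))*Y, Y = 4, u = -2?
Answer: 25600000000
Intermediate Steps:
H = 400 (H = ((-3 - 2)*(-3 + 1))**2*4 = (-5*(-2))**2*4 = 10**2*4 = 100*4 = 400)
H**4 = 400**4 = 25600000000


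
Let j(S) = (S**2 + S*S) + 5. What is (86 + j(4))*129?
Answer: 15867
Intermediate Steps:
j(S) = 5 + 2*S**2 (j(S) = (S**2 + S**2) + 5 = 2*S**2 + 5 = 5 + 2*S**2)
(86 + j(4))*129 = (86 + (5 + 2*4**2))*129 = (86 + (5 + 2*16))*129 = (86 + (5 + 32))*129 = (86 + 37)*129 = 123*129 = 15867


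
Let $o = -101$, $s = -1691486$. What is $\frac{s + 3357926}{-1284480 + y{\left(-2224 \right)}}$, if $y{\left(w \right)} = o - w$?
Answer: $- \frac{1666440}{1282357} \approx -1.2995$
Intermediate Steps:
$y{\left(w \right)} = -101 - w$
$\frac{s + 3357926}{-1284480 + y{\left(-2224 \right)}} = \frac{-1691486 + 3357926}{-1284480 - -2123} = \frac{1666440}{-1284480 + \left(-101 + 2224\right)} = \frac{1666440}{-1284480 + 2123} = \frac{1666440}{-1282357} = 1666440 \left(- \frac{1}{1282357}\right) = - \frac{1666440}{1282357}$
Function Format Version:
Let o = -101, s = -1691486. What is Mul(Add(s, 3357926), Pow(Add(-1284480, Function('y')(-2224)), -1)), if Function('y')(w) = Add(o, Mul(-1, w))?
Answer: Rational(-1666440, 1282357) ≈ -1.2995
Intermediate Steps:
Function('y')(w) = Add(-101, Mul(-1, w))
Mul(Add(s, 3357926), Pow(Add(-1284480, Function('y')(-2224)), -1)) = Mul(Add(-1691486, 3357926), Pow(Add(-1284480, Add(-101, Mul(-1, -2224))), -1)) = Mul(1666440, Pow(Add(-1284480, Add(-101, 2224)), -1)) = Mul(1666440, Pow(Add(-1284480, 2123), -1)) = Mul(1666440, Pow(-1282357, -1)) = Mul(1666440, Rational(-1, 1282357)) = Rational(-1666440, 1282357)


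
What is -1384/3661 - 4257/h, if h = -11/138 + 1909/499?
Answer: -1073562806926/944365933 ≈ -1136.8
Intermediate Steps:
h = 257953/68862 (h = -11*1/138 + 1909*(1/499) = -11/138 + 1909/499 = 257953/68862 ≈ 3.7459)
-1384/3661 - 4257/h = -1384/3661 - 4257/257953/68862 = -1384*1/3661 - 4257*68862/257953 = -1384/3661 - 293145534/257953 = -1073562806926/944365933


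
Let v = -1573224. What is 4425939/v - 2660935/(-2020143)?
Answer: -1584927628279/1059379150344 ≈ -1.4961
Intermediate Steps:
4425939/v - 2660935/(-2020143) = 4425939/(-1573224) - 2660935/(-2020143) = 4425939*(-1/1573224) - 2660935*(-1/2020143) = -1475313/524408 + 2660935/2020143 = -1584927628279/1059379150344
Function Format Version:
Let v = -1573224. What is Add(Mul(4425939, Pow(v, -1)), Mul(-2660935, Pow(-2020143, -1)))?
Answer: Rational(-1584927628279, 1059379150344) ≈ -1.4961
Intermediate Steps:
Add(Mul(4425939, Pow(v, -1)), Mul(-2660935, Pow(-2020143, -1))) = Add(Mul(4425939, Pow(-1573224, -1)), Mul(-2660935, Pow(-2020143, -1))) = Add(Mul(4425939, Rational(-1, 1573224)), Mul(-2660935, Rational(-1, 2020143))) = Add(Rational(-1475313, 524408), Rational(2660935, 2020143)) = Rational(-1584927628279, 1059379150344)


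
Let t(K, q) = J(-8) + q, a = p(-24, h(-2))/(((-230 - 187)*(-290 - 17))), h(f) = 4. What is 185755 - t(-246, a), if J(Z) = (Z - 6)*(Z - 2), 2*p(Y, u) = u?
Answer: 23762246683/128019 ≈ 1.8562e+5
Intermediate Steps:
p(Y, u) = u/2
J(Z) = (-6 + Z)*(-2 + Z)
a = 2/128019 (a = ((1/2)*4)/(((-230 - 187)*(-290 - 17))) = 2/((-417*(-307))) = 2/128019 ≈ 1.5623e-5)
t(K, q) = 140 + q (t(K, q) = (12 + (-8)**2 - 8*(-8)) + q = (12 + 64 + 64) + q = 140 + q)
185755 - t(-246, a) = 185755 - (140 + 2/128019) = 185755 - 1*17922662/128019 = 185755 - 17922662/128019 = 23762246683/128019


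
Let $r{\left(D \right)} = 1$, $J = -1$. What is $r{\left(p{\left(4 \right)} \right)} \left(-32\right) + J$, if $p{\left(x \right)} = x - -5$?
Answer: $-33$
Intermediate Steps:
$p{\left(x \right)} = 5 + x$ ($p{\left(x \right)} = x + 5 = 5 + x$)
$r{\left(p{\left(4 \right)} \right)} \left(-32\right) + J = 1 \left(-32\right) - 1 = -32 - 1 = -33$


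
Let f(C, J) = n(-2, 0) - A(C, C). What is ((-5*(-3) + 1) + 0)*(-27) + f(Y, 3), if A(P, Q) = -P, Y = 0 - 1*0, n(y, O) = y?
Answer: -434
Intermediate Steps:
Y = 0 (Y = 0 + 0 = 0)
f(C, J) = -2 + C (f(C, J) = -2 - (-1)*C = -2 + C)
((-5*(-3) + 1) + 0)*(-27) + f(Y, 3) = ((-5*(-3) + 1) + 0)*(-27) + (-2 + 0) = ((15 + 1) + 0)*(-27) - 2 = (16 + 0)*(-27) - 2 = 16*(-27) - 2 = -432 - 2 = -434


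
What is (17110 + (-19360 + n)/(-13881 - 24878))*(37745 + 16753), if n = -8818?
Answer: 36142783016664/38759 ≈ 9.3250e+8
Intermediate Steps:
(17110 + (-19360 + n)/(-13881 - 24878))*(37745 + 16753) = (17110 + (-19360 - 8818)/(-13881 - 24878))*(37745 + 16753) = (17110 - 28178/(-38759))*54498 = (17110 - 28178*(-1/38759))*54498 = (17110 + 28178/38759)*54498 = (663194668/38759)*54498 = 36142783016664/38759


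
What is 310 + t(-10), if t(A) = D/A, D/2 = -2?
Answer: 1552/5 ≈ 310.40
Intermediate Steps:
D = -4 (D = 2*(-2) = -4)
t(A) = -4/A
310 + t(-10) = 310 - 4/(-10) = 310 - 4*(-⅒) = 310 + ⅖ = 1552/5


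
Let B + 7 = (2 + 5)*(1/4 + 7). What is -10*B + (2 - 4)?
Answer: -879/2 ≈ -439.50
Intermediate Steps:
B = 175/4 (B = -7 + (2 + 5)*(1/4 + 7) = -7 + 7*(¼ + 7) = -7 + 7*(29/4) = -7 + 203/4 = 175/4 ≈ 43.750)
-10*B + (2 - 4) = -10*175/4 + (2 - 4) = -875/2 - 2 = -879/2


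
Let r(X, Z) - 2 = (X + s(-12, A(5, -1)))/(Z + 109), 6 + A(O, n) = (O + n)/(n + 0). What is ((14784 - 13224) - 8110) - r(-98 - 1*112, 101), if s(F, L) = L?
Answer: -137570/21 ≈ -6551.0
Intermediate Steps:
A(O, n) = -6 + (O + n)/n (A(O, n) = -6 + (O + n)/(n + 0) = -6 + (O + n)/n)
r(X, Z) = 2 + (-10 + X)/(109 + Z) (r(X, Z) = 2 + (X + (-5 + 5/(-1)))/(Z + 109) = 2 + (X + (-5 + 5*(-1)))/(109 + Z) = 2 + (X + (-5 - 5))/(109 + Z) = 2 + (X - 10)/(109 + Z) = 2 + (-10 + X)/(109 + Z))
((14784 - 13224) - 8110) - r(-98 - 1*112, 101) = ((14784 - 13224) - 8110) - (208 + (-98 - 1*112) + 2*101)/(109 + 101) = (1560 - 8110) - (208 + (-98 - 112) + 202)/210 = -6550 - (208 - 210 + 202)/210 = -6550 - 200/210 = -6550 - 1*20/21 = -6550 - 20/21 = -137570/21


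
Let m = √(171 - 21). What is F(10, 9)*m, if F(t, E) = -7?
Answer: -35*√6 ≈ -85.732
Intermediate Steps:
m = 5*√6 (m = √150 = 5*√6 ≈ 12.247)
F(10, 9)*m = -35*√6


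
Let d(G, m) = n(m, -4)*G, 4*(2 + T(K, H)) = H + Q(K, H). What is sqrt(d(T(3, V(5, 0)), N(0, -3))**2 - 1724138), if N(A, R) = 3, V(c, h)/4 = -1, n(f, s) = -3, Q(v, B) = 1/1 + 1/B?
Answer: I*sqrt(441361103)/16 ≈ 1313.0*I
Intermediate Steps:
Q(v, B) = 1 + 1/B (Q(v, B) = 1*1 + 1/B = 1 + 1/B)
V(c, h) = -4 (V(c, h) = 4*(-1) = -4)
T(K, H) = -2 + H/4 + (1 + H)/(4*H) (T(K, H) = -2 + (H + (1 + H)/H)/4 = -2 + (H/4 + (1 + H)/(4*H)) = -2 + H/4 + (1 + H)/(4*H))
d(G, m) = -3*G
sqrt(d(T(3, V(5, 0)), N(0, -3))**2 - 1724138) = sqrt((-3*(1 - 4 - 4*(-8 - 4))/(4*(-4)))**2 - 1724138) = sqrt((-3*(-1)*(1 - 4 - 4*(-12))/(4*4))**2 - 1724138) = sqrt((-3*(-1)*(1 - 4 + 48)/(4*4))**2 - 1724138) = sqrt((-3*(-1)*45/(4*4))**2 - 1724138) = sqrt((-3*(-45/16))**2 - 1724138) = sqrt((135/16)**2 - 1724138) = sqrt(18225/256 - 1724138) = sqrt(-441361103/256) = I*sqrt(441361103)/16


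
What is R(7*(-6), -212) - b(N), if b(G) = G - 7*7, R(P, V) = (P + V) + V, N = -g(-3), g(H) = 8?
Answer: -409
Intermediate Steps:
N = -8 (N = -1*8 = -8)
R(P, V) = P + 2*V
b(G) = -49 + G (b(G) = G - 49 = -49 + G)
R(7*(-6), -212) - b(N) = (7*(-6) + 2*(-212)) - (-49 - 8) = (-42 - 424) - 1*(-57) = -466 + 57 = -409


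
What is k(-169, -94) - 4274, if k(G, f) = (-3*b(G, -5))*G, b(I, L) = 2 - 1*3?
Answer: -4781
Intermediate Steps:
b(I, L) = -1 (b(I, L) = 2 - 3 = -1)
k(G, f) = 3*G (k(G, f) = (-3*(-1))*G = 3*G)
k(-169, -94) - 4274 = 3*(-169) - 4274 = -507 - 4274 = -4781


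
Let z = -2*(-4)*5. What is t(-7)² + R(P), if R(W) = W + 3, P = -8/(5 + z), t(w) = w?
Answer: 2332/45 ≈ 51.822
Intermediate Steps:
z = 40 (z = 8*5 = 40)
P = -8/45 (P = -8/(5 + 40) = -8/45 ≈ -0.17778)
R(W) = 3 + W
t(-7)² + R(P) = (-7)² + (3 - 8/45) = 49 + 127/45 = 2332/45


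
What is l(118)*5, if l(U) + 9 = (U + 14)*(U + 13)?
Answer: 86415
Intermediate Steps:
l(U) = -9 + (13 + U)*(14 + U) (l(U) = -9 + (U + 14)*(U + 13) = -9 + (14 + U)*(13 + U) = -9 + (13 + U)*(14 + U))
l(118)*5 = (173 + 118² + 27*118)*5 = (173 + 13924 + 3186)*5 = 17283*5 = 86415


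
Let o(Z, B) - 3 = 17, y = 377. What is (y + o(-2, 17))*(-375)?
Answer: -148875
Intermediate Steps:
o(Z, B) = 20 (o(Z, B) = 3 + 17 = 20)
(y + o(-2, 17))*(-375) = (377 + 20)*(-375) = 397*(-375) = -148875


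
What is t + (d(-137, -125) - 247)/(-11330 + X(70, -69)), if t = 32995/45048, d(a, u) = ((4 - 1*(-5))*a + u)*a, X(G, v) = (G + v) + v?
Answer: -3996898171/256728552 ≈ -15.569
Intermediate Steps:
X(G, v) = G + 2*v
d(a, u) = a*(u + 9*a) (d(a, u) = ((4 + 5)*a + u)*a = (9*a + u)*a = (u + 9*a)*a = a*(u + 9*a))
t = 32995/45048 (t = 32995*(1/45048) = 32995/45048 ≈ 0.73244)
t + (d(-137, -125) - 247)/(-11330 + X(70, -69)) = 32995/45048 + (-137*(-125 + 9*(-137)) - 247)/(-11330 + (70 + 2*(-69))) = 32995/45048 + (-137*(-125 - 1233) - 247)/(-11330 + (70 - 138)) = 32995/45048 + (-137*(-1358) - 247)/(-11330 - 68) = 32995/45048 + (186046 - 247)/(-11398) = 32995/45048 + 185799*(-1/11398) = 32995/45048 - 185799/11398 = -3996898171/256728552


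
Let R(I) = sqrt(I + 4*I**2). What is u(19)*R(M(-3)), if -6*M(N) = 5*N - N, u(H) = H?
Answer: 57*sqrt(2) ≈ 80.610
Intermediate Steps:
M(N) = -2*N/3 (M(N) = -(5*N - N)/6 = -2*N/3)
u(19)*R(M(-3)) = 19*sqrt((-2/3*(-3))*(1 + 4*(-2/3*(-3)))) = 19*sqrt(2*(1 + 4*2)) = 19*sqrt(2*(1 + 8)) = 19*sqrt(2*9) = 19*sqrt(18) = 19*(3*sqrt(2)) = 57*sqrt(2)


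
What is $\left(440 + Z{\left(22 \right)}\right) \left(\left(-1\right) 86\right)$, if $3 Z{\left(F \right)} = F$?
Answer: $- \frac{115412}{3} \approx -38471.0$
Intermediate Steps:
$Z{\left(F \right)} = \frac{F}{3}$
$\left(440 + Z{\left(22 \right)}\right) \left(\left(-1\right) 86\right) = \left(440 + \frac{1}{3} \cdot 22\right) \left(\left(-1\right) 86\right) = \left(440 + \frac{22}{3}\right) \left(-86\right) = \frac{1342}{3} \left(-86\right) = - \frac{115412}{3}$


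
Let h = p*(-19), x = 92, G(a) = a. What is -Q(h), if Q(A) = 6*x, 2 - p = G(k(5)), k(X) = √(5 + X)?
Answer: -552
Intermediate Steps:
p = 2 - √10 (p = 2 - √(5 + 5) = 2 - √10 ≈ -1.1623)
h = -38 + 19*√10 (h = (2 - √10)*(-19) = -38 + 19*√10 ≈ 22.083)
Q(A) = 552 (Q(A) = 6*92 = 552)
-Q(h) = -1*552 = -552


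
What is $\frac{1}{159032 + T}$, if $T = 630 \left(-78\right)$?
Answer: $\frac{1}{109892} \approx 9.0998 \cdot 10^{-6}$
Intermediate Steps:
$T = -49140$
$\frac{1}{159032 + T} = \frac{1}{159032 - 49140} = \frac{1}{109892}$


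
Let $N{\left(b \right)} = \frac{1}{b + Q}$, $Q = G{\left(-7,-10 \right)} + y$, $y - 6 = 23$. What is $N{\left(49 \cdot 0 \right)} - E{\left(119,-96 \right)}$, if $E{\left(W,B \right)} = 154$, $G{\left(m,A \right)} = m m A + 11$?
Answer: $- \frac{69301}{450} \approx -154.0$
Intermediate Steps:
$G{\left(m,A \right)} = 11 + A m^{2}$ ($G{\left(m,A \right)} = m^{2} A + 11 = A m^{2} + 11 = 11 + A m^{2}$)
$y = 29$ ($y = 6 + 23 = 29$)
$Q = -450$ ($Q = \left(11 - 10 \left(-7\right)^{2}\right) + 29 = \left(11 - 490\right) + 29 = -479 + 29 = -450$)
$N{\left(b \right)} = \frac{1}{-450 + b}$ ($N{\left(b \right)} = \frac{1}{b - 450} = \frac{1}{-450 + b}$)
$N{\left(49 \cdot 0 \right)} - E{\left(119,-96 \right)} = \frac{1}{-450 + 49 \cdot 0} - 154 = \frac{1}{-450 + 0} - 154 = \frac{1}{-450} - 154 = - \frac{1}{450} - 154 = - \frac{69301}{450}$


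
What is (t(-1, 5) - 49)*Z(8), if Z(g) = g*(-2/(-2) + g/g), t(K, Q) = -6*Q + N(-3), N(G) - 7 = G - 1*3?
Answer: -1248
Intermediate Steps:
N(G) = 4 + G (N(G) = 7 + (G - 1*3) = 7 + (G - 3) = 7 + (-3 + G) = 4 + G)
t(K, Q) = 1 - 6*Q (t(K, Q) = -6*Q + (4 - 3) = -6*Q + 1 = 1 - 6*Q)
Z(g) = 2*g (Z(g) = g*(-2*(-1/2) + 1) = g*(1 + 1) = g*2 = 2*g)
(t(-1, 5) - 49)*Z(8) = ((1 - 6*5) - 49)*(2*8) = ((1 - 30) - 49)*16 = (-29 - 49)*16 = -78*16 = -1248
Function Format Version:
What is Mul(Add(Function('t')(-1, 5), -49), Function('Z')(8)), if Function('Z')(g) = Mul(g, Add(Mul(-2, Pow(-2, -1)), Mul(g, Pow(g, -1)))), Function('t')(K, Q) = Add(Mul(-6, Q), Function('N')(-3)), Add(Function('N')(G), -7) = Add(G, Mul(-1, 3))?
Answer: -1248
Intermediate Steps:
Function('N')(G) = Add(4, G) (Function('N')(G) = Add(7, Add(G, Mul(-1, 3))) = Add(7, Add(G, -3)) = Add(7, Add(-3, G)) = Add(4, G))
Function('t')(K, Q) = Add(1, Mul(-6, Q)) (Function('t')(K, Q) = Add(Mul(-6, Q), Add(4, -3)) = Add(Mul(-6, Q), 1) = Add(1, Mul(-6, Q)))
Function('Z')(g) = Mul(2, g) (Function('Z')(g) = Mul(g, Add(Mul(-2, Rational(-1, 2)), 1)) = Mul(g, Add(1, 1)) = Mul(g, 2) = Mul(2, g))
Mul(Add(Function('t')(-1, 5), -49), Function('Z')(8)) = Mul(Add(Add(1, Mul(-6, 5)), -49), Mul(2, 8)) = Mul(Add(Add(1, -30), -49), 16) = Mul(Add(-29, -49), 16) = Mul(-78, 16) = -1248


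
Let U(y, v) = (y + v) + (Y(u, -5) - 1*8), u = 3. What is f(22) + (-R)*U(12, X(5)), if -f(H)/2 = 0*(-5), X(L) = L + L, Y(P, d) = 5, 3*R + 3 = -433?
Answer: 8284/3 ≈ 2761.3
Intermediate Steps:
R = -436/3 (R = -1 + (1/3)*(-433) = -1 - 433/3 = -436/3 ≈ -145.33)
X(L) = 2*L
f(H) = 0 (f(H) = -0*(-5) = -2*0 = 0)
U(y, v) = -3 + v + y (U(y, v) = (y + v) + (5 - 1*8) = (v + y) + (5 - 8) = (v + y) - 3 = -3 + v + y)
f(22) + (-R)*U(12, X(5)) = 0 + (-1*(-436/3))*(-3 + 2*5 + 12) = 0 + 436*(-3 + 10 + 12)/3 = 0 + (436/3)*19 = 0 + 8284/3 = 8284/3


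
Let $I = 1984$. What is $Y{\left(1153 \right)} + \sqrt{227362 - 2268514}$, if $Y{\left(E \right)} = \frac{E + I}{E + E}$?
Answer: $\frac{3137}{2306} + 8 i \sqrt{31893} \approx 1.3604 + 1428.7 i$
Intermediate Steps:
$Y{\left(E \right)} = \frac{1984 + E}{2 E}$ ($Y{\left(E \right)} = \frac{E + 1984}{E + E} = \frac{1984 + E}{2 E}$)
$Y{\left(1153 \right)} + \sqrt{227362 - 2268514} = \frac{1984 + 1153}{2 \cdot 1153} + \sqrt{227362 - 2268514} = \frac{1}{2} \cdot \frac{1}{1153} \cdot 3137 + \sqrt{-2041152} = \frac{3137}{2306} + 8 i \sqrt{31893}$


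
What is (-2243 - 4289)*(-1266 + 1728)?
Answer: -3017784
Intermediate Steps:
(-2243 - 4289)*(-1266 + 1728) = -6532*462 = -3017784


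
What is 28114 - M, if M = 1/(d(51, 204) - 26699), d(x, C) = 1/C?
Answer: 153125572034/5446595 ≈ 28114.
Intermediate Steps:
M = -204/5446595 (M = 1/(1/204 - 26699) = 1/(-5446595/204) = -204/5446595 ≈ -3.7455e-5)
28114 - M = 28114 - 1*(-204/5446595) = 28114 + 204/5446595 = 153125572034/5446595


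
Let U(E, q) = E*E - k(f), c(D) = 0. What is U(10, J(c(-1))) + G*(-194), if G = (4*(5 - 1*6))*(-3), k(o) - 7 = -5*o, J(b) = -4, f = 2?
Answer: -2225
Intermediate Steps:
k(o) = 7 - 5*o
U(E, q) = 3 + E² (U(E, q) = E*E - (7 - 5*2) = E² - (7 - 10) = E² - 1*(-3) = E² + 3 = 3 + E²)
G = 12 (G = (4*(5 - 6))*(-3) = (4*(-1))*(-3) = -4*(-3) = 12)
U(10, J(c(-1))) + G*(-194) = (3 + 10²) + 12*(-194) = (3 + 100) - 2328 = 103 - 2328 = -2225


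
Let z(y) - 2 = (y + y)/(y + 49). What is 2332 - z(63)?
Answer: 18631/8 ≈ 2328.9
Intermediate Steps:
z(y) = 2 + 2*y/(49 + y) (z(y) = 2 + (y + y)/(y + 49) = 2 + (2*y)/(49 + y) = 2 + 2*y/(49 + y))
2332 - z(63) = 2332 - 2*(49 + 2*63)/(49 + 63) = 2332 - 2*(49 + 126)/112 = 2332 - 2*175/112 = 2332 - 1*25/8 = 2332 - 25/8 = 18631/8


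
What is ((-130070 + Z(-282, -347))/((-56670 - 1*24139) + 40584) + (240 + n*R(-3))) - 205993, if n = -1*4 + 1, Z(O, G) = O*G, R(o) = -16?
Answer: -8274451409/40225 ≈ -2.0570e+5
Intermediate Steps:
Z(O, G) = G*O
n = -3 (n = -4 + 1 = -3)
((-130070 + Z(-282, -347))/((-56670 - 1*24139) + 40584) + (240 + n*R(-3))) - 205993 = ((-130070 - 347*(-282))/((-56670 - 1*24139) + 40584) + (240 - 3*(-16))) - 205993 = ((-130070 + 97854)/((-56670 - 24139) + 40584) + (240 + 48)) - 205993 = (-32216/(-80809 + 40584) + 288) - 205993 = (-32216/(-40225) + 288) - 205993 = (-32216*(-1/40225) + 288) - 205993 = (32216/40225 + 288) - 205993 = 11617016/40225 - 205993 = -8274451409/40225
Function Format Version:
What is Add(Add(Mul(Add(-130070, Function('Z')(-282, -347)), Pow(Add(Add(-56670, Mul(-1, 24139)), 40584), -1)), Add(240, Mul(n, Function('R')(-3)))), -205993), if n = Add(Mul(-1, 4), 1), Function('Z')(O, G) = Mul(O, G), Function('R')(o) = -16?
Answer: Rational(-8274451409, 40225) ≈ -2.0570e+5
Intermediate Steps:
Function('Z')(O, G) = Mul(G, O)
n = -3 (n = Add(-4, 1) = -3)
Add(Add(Mul(Add(-130070, Function('Z')(-282, -347)), Pow(Add(Add(-56670, Mul(-1, 24139)), 40584), -1)), Add(240, Mul(n, Function('R')(-3)))), -205993) = Add(Add(Mul(Add(-130070, Mul(-347, -282)), Pow(Add(Add(-56670, Mul(-1, 24139)), 40584), -1)), Add(240, Mul(-3, -16))), -205993) = Add(Add(Mul(Add(-130070, 97854), Pow(Add(Add(-56670, -24139), 40584), -1)), Add(240, 48)), -205993) = Add(Add(Mul(-32216, Pow(Add(-80809, 40584), -1)), 288), -205993) = Add(Add(Mul(-32216, Pow(-40225, -1)), 288), -205993) = Add(Add(Mul(-32216, Rational(-1, 40225)), 288), -205993) = Add(Add(Rational(32216, 40225), 288), -205993) = Add(Rational(11617016, 40225), -205993) = Rational(-8274451409, 40225)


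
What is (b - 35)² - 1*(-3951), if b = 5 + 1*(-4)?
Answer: 5107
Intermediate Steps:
b = 1 (b = 5 - 4 = 1)
(b - 35)² - 1*(-3951) = (1 - 35)² - 1*(-3951) = (-34)² + 3951 = 1156 + 3951 = 5107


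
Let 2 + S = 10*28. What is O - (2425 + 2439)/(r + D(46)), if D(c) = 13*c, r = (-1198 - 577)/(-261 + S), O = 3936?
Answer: 32944288/8391 ≈ 3926.1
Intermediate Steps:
S = 278 (S = -2 + 10*28 = -2 + 280 = 278)
r = -1775/17 (r = (-1198 - 577)/(-261 + 278) = -1775/17 ≈ -104.41)
O - (2425 + 2439)/(r + D(46)) = 3936 - (2425 + 2439)/(-1775/17 + 13*46) = 3936 - 4864/(-1775/17 + 598) = 3936 - 4864/8391/17 = 3936 - 4864*17/8391 = 3936 - 1*82688/8391 = 3936 - 82688/8391 = 32944288/8391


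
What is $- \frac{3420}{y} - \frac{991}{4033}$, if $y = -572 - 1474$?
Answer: $\frac{1960879}{1375253} \approx 1.4258$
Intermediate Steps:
$y = -2046$
$- \frac{3420}{y} - \frac{991}{4033} = - \frac{3420}{-2046} - \frac{991}{4033} = \left(-3420\right) \left(- \frac{1}{2046}\right) - \frac{991}{4033} = \frac{570}{341} - \frac{991}{4033} = \frac{1960879}{1375253}$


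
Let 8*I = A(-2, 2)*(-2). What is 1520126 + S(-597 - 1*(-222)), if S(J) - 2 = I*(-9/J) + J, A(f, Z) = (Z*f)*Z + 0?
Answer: 189969131/125 ≈ 1.5198e+6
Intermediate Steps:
A(f, Z) = f*Z**2 (A(f, Z) = f*Z**2 + 0 = f*Z**2)
I = 2 (I = (-2*2**2*(-2))/8 = (-2*4*(-2))/8 = (-8*(-2))/8 = (1/8)*16 = 2)
S(J) = 2 + J - 18/J (S(J) = 2 + (2*(-9/J) + J) = 2 + (-18/J + J) = 2 + (J - 18/J) = 2 + J - 18/J)
1520126 + S(-597 - 1*(-222)) = 1520126 + (2 + (-597 - 1*(-222)) - 18/(-597 - 1*(-222))) = 1520126 + (2 + (-597 + 222) - 18/(-597 + 222)) = 1520126 + (2 - 375 - 18/(-375)) = 1520126 + (2 - 375 - 18*(-1/375)) = 1520126 + (2 - 375 + 6/125) = 1520126 - 46619/125 = 189969131/125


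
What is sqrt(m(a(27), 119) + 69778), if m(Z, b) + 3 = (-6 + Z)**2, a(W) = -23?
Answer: 2*sqrt(17654) ≈ 265.74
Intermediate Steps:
m(Z, b) = -3 + (-6 + Z)**2
sqrt(m(a(27), 119) + 69778) = sqrt((-3 + (-6 - 23)**2) + 69778) = sqrt((-3 + (-29)**2) + 69778) = sqrt((-3 + 841) + 69778) = sqrt(838 + 69778) = sqrt(70616) = 2*sqrt(17654)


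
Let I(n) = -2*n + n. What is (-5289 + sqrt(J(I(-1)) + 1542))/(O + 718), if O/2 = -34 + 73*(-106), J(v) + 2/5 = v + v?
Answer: 1763/4942 - sqrt(38590)/74130 ≈ 0.35409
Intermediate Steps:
I(n) = -n
J(v) = -2/5 + 2*v (J(v) = -2/5 + (v + v) = -2/5 + 2*v)
O = -15544 (O = 2*(-34 + 73*(-106)) = 2*(-34 - 7738) = 2*(-7772) = -15544)
(-5289 + sqrt(J(I(-1)) + 1542))/(O + 718) = (-5289 + sqrt((-2/5 + 2*(-1*(-1))) + 1542))/(-15544 + 718) = (-5289 + sqrt((-2/5 + 2*1) + 1542))/(-14826) = (-5289 + sqrt((-2/5 + 2) + 1542))*(-1/14826) = (-5289 + sqrt(8/5 + 1542))*(-1/14826) = (-5289 + sqrt(7718/5))*(-1/14826) = (-5289 + sqrt(38590)/5)*(-1/14826) = 1763/4942 - sqrt(38590)/74130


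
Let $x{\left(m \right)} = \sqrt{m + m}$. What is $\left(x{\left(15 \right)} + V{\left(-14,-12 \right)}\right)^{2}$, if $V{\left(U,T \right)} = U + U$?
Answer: $\left(28 - \sqrt{30}\right)^{2} \approx 507.28$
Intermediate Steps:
$x{\left(m \right)} = \sqrt{2} \sqrt{m}$ ($x{\left(m \right)} = \sqrt{2 m} = \sqrt{2} \sqrt{m}$)
$V{\left(U,T \right)} = 2 U$
$\left(x{\left(15 \right)} + V{\left(-14,-12 \right)}\right)^{2} = \left(\sqrt{2} \sqrt{15} + 2 \left(-14\right)\right)^{2} = \left(\sqrt{30} - 28\right)^{2} = \left(-28 + \sqrt{30}\right)^{2}$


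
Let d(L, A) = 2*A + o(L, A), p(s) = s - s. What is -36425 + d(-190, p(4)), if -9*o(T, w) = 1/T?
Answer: -62286749/1710 ≈ -36425.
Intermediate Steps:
o(T, w) = -1/(9*T)
p(s) = 0
d(L, A) = 2*A - 1/(9*L)
-36425 + d(-190, p(4)) = -36425 + (2*0 - 1/9/(-190)) = -36425 + (0 - 1/9*(-1/190)) = -36425 + (0 + 1/1710) = -36425 + 1/1710 = -62286749/1710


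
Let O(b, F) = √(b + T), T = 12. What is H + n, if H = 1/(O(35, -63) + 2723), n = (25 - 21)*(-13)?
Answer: -385560741/7414682 - √47/7414682 ≈ -52.000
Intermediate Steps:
O(b, F) = √(12 + b) (O(b, F) = √(b + 12) = √(12 + b))
n = -52 (n = 4*(-13) = -52)
H = 1/(2723 + √47) (H = 1/(√(12 + 35) + 2723) = 1/(√47 + 2723) = 1/(2723 + √47) ≈ 0.00036632)
H + n = (2723/7414682 - √47/7414682) - 52 = -385560741/7414682 - √47/7414682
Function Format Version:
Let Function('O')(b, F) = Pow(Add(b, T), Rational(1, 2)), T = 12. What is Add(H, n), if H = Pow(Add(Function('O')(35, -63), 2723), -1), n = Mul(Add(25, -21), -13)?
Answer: Add(Rational(-385560741, 7414682), Mul(Rational(-1, 7414682), Pow(47, Rational(1, 2)))) ≈ -52.000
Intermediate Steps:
Function('O')(b, F) = Pow(Add(12, b), Rational(1, 2)) (Function('O')(b, F) = Pow(Add(b, 12), Rational(1, 2)) = Pow(Add(12, b), Rational(1, 2)))
n = -52 (n = Mul(4, -13) = -52)
H = Pow(Add(2723, Pow(47, Rational(1, 2))), -1) (H = Pow(Add(Pow(Add(12, 35), Rational(1, 2)), 2723), -1) = Pow(Add(Pow(47, Rational(1, 2)), 2723), -1) = Pow(Add(2723, Pow(47, Rational(1, 2))), -1) ≈ 0.00036632)
Add(H, n) = Add(Add(Rational(2723, 7414682), Mul(Rational(-1, 7414682), Pow(47, Rational(1, 2)))), -52) = Add(Rational(-385560741, 7414682), Mul(Rational(-1, 7414682), Pow(47, Rational(1, 2))))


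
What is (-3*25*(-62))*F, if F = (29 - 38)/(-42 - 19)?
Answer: 41850/61 ≈ 686.07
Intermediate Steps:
F = 9/61 (F = -9/(-61) = -9*(-1/61) = 9/61 ≈ 0.14754)
(-3*25*(-62))*F = (-3*25*(-62))*(9/61) = -75*(-62)*(9/61) = 4650*(9/61) = 41850/61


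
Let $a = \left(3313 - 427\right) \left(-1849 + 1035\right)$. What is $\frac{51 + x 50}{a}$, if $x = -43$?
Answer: $\frac{2099}{2349204} \approx 0.00089349$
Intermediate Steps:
$a = -2349204$ ($a = 2886 \left(-814\right) = -2349204$)
$\frac{51 + x 50}{a} = \frac{51 - 2150}{-2349204} = \left(51 - 2150\right) \left(- \frac{1}{2349204}\right) = \left(-2099\right) \left(- \frac{1}{2349204}\right) = \frac{2099}{2349204}$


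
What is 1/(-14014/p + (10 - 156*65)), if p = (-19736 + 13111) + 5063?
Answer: -71/718593 ≈ -9.8804e-5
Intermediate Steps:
p = -1562 (p = -6625 + 5063 = -1562)
1/(-14014/p + (10 - 156*65)) = 1/(-14014/(-1562) + (10 - 156*65)) = 1/(-14014*(-1/1562) + (10 - 10140)) = 1/(637/71 - 10130) = 1/(-718593/71) = -71/718593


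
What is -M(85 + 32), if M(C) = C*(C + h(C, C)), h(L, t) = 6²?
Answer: -17901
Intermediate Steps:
h(L, t) = 36
M(C) = C*(36 + C) (M(C) = C*(C + 36) = C*(36 + C))
-M(85 + 32) = -(85 + 32)*(36 + (85 + 32)) = -117*(36 + 117) = -117*153 = -1*17901 = -17901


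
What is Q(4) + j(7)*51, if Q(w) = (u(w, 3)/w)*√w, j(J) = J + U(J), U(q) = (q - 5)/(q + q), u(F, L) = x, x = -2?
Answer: 2543/7 ≈ 363.29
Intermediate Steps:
u(F, L) = -2
U(q) = (-5 + q)/(2*q) (U(q) = (-5 + q)/((2*q)) = (-5 + q)*(1/(2*q)) = (-5 + q)/(2*q))
j(J) = J + (-5 + J)/(2*J)
Q(w) = -2/√w (Q(w) = (-2/w)*√w = -2/√w)
Q(4) + j(7)*51 = -2/√4 + (½ + 7 - 5/2/7)*51 = -2*½ + (½ + 7 - 5/2*⅐)*51 = -1 + (½ + 7 - 5/14)*51 = -1 + (50/7)*51 = -1 + 2550/7 = 2543/7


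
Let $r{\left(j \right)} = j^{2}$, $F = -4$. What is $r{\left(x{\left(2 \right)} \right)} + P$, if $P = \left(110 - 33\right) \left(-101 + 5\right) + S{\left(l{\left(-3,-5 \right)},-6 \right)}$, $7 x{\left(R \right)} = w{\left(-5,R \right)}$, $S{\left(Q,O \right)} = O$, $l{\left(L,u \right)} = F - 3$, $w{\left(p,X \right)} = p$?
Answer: $- \frac{362477}{49} \approx -7397.5$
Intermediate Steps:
$l{\left(L,u \right)} = -7$ ($l{\left(L,u \right)} = -4 - 3 = -7$)
$x{\left(R \right)} = - \frac{5}{7}$ ($x{\left(R \right)} = \frac{1}{7} \left(-5\right) = - \frac{5}{7}$)
$P = -7398$ ($P = \left(110 - 33\right) \left(-101 + 5\right) - 6 = 77 \left(-96\right) - 6 = -7392 - 6 = -7398$)
$r{\left(x{\left(2 \right)} \right)} + P = \left(- \frac{5}{7}\right)^{2} - 7398 = \frac{25}{49} - 7398 = - \frac{362477}{49}$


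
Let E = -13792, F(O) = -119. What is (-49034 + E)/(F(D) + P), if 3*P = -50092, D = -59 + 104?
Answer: 188478/50449 ≈ 3.7360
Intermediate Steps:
D = 45
P = -50092/3 (P = (⅓)*(-50092) = -50092/3 ≈ -16697.)
(-49034 + E)/(F(D) + P) = (-49034 - 13792)/(-119 - 50092/3) = -62826/(-50449/3) = -62826*(-3/50449) = 188478/50449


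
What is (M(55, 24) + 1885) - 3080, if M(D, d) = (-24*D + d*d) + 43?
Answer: -1896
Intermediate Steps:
M(D, d) = 43 + d**2 - 24*D (M(D, d) = (-24*D + d**2) + 43 = (d**2 - 24*D) + 43 = 43 + d**2 - 24*D)
(M(55, 24) + 1885) - 3080 = ((43 + 24**2 - 24*55) + 1885) - 3080 = ((43 + 576 - 1320) + 1885) - 3080 = (-701 + 1885) - 3080 = 1184 - 3080 = -1896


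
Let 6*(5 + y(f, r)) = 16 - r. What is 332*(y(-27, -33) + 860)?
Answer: 859714/3 ≈ 2.8657e+5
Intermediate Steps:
y(f, r) = -7/3 - r/6 (y(f, r) = -5 + (16 - r)/6 = -5 + (8/3 - r/6) = -7/3 - r/6)
332*(y(-27, -33) + 860) = 332*((-7/3 - ⅙*(-33)) + 860) = 332*((-7/3 + 11/2) + 860) = 332*(19/6 + 860) = 332*(5179/6) = 859714/3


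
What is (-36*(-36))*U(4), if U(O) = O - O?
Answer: 0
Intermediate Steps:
U(O) = 0
(-36*(-36))*U(4) = -36*(-36)*0 = 1296*0 = 0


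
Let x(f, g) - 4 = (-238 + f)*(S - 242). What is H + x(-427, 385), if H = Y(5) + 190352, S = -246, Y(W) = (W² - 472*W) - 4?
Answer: 512537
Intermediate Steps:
Y(W) = -4 + W² - 472*W
x(f, g) = 116148 - 488*f (x(f, g) = 4 + (-238 + f)*(-246 - 242) = 4 + (-238 + f)*(-488) = 4 + (116144 - 488*f) = 116148 - 488*f)
H = 188013 (H = (-4 + 5² - 472*5) + 190352 = (-4 + 25 - 2360) + 190352 = -2339 + 190352 = 188013)
H + x(-427, 385) = 188013 + (116148 - 488*(-427)) = 188013 + (116148 + 208376) = 188013 + 324524 = 512537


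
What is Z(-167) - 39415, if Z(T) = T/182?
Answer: -7173697/182 ≈ -39416.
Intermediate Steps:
Z(T) = T/182 (Z(T) = T*(1/182) = T/182)
Z(-167) - 39415 = (1/182)*(-167) - 39415 = -167/182 - 39415 = -7173697/182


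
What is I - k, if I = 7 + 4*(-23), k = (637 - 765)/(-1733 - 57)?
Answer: -76139/895 ≈ -85.072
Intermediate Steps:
k = 64/895 (k = -128/(-1790) = -128*(-1/1790) = 64/895 ≈ 0.071508)
I = -85 (I = 7 - 92 = -85)
I - k = -85 - 1*64/895 = -85 - 64/895 = -76139/895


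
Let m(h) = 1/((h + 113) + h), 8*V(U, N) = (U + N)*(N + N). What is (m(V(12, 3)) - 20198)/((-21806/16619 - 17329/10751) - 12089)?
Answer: 37614725927964/22518792553183 ≈ 1.6704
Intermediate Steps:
V(U, N) = N*(N + U)/4 (V(U, N) = ((U + N)*(N + N))/8 = ((N + U)*(2*N))/8 = (2*N*(N + U))/8 = N*(N + U)/4)
m(h) = 1/(113 + 2*h) (m(h) = 1/((113 + h) + h) = 1/(113 + 2*h))
(m(V(12, 3)) - 20198)/((-21806/16619 - 17329/10751) - 12089) = (1/(113 + 2*((1/4)*3*(3 + 12))) - 20198)/((-21806/16619 - 17329/10751) - 12089) = (1/(113 + 2*((1/4)*3*15)) - 20198)/((-21806*1/16619 - 17329*1/10751) - 12089) = (1/(113 + 2*(45/4)) - 20198)/((-21806/16619 - 1333/827) - 12089) = (1/(113 + 45/2) - 20198)/(-40186689/13743913 - 12089) = (1/(271/2) - 20198)/(-166190350946/13743913) = (2/271 - 20198)*(-13743913/166190350946) = -5473656/271*(-13743913/166190350946) = 37614725927964/22518792553183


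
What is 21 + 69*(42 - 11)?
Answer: 2160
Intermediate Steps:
21 + 69*(42 - 11) = 21 + 69*31 = 21 + 2139 = 2160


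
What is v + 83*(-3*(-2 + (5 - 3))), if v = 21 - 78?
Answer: -57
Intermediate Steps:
v = -57
v + 83*(-3*(-2 + (5 - 3))) = -57 + 83*(-3*(-2 + (5 - 3))) = -57 + 83*(-3*(-2 + 2)) = -57 + 83*(-3*0) = -57 + 83*0 = -57 + 0 = -57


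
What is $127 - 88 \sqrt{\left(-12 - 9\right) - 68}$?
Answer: $127 - 88 i \sqrt{89} \approx 127.0 - 830.19 i$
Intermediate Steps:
$127 - 88 \sqrt{\left(-12 - 9\right) - 68} = 127 - 88 \sqrt{-21 - 68} = 127 - 88 \sqrt{-89} = 127 - 88 i \sqrt{89}$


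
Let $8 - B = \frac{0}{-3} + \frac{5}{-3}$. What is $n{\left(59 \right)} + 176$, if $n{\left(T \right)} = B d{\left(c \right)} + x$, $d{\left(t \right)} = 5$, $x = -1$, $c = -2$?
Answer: $\frac{670}{3} \approx 223.33$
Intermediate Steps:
$B = \frac{29}{3}$ ($B = 8 - \left(\frac{0}{-3} + \frac{5}{-3}\right) = 8 - \left(0 \left(- \frac{1}{3}\right) + 5 \left(- \frac{1}{3}\right)\right) = 8 - \left(0 - \frac{5}{3}\right) = 8 - - \frac{5}{3} = 8 + \frac{5}{3} = \frac{29}{3} \approx 9.6667$)
$n{\left(T \right)} = \frac{142}{3}$ ($n{\left(T \right)} = \frac{29}{3} \cdot 5 - 1 = \frac{145}{3} - 1 = \frac{142}{3}$)
$n{\left(59 \right)} + 176 = \frac{142}{3} + 176 = \frac{670}{3}$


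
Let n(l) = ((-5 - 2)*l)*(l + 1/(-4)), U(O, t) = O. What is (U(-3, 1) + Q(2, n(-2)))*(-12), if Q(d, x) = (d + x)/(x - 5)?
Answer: 1920/73 ≈ 26.301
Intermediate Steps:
n(l) = -7*l*(-1/4 + l) (n(l) = (-7*l)*(l - 1/4) = (-7*l)*(-1/4 + l) = -7*l*(-1/4 + l))
Q(d, x) = (d + x)/(-5 + x)
(U(-3, 1) + Q(2, n(-2)))*(-12) = (-3 + (2 + (7/4)*(-2)*(1 - 4*(-2)))/(-5 + (7/4)*(-2)*(1 - 4*(-2))))*(-12) = (-3 + (2 + (7/4)*(-2)*(1 + 8))/(-5 + (7/4)*(-2)*(1 + 8)))*(-12) = (-3 + (2 + (7/4)*(-2)*9)/(-5 + (7/4)*(-2)*9))*(-12) = (-3 + (2 - 63/2)/(-5 - 63/2))*(-12) = (-3 - 59/2/(-73/2))*(-12) = (-3 - 2/73*(-59/2))*(-12) = (-3 + 59/73)*(-12) = -160/73*(-12) = 1920/73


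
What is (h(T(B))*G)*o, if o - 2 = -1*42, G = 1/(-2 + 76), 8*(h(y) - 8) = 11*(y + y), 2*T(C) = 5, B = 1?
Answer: -595/74 ≈ -8.0405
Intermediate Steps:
T(C) = 5/2 (T(C) = (½)*5 = 5/2)
h(y) = 8 + 11*y/4 (h(y) = 8 + (11*(y + y))/8 = 8 + (11*(2*y))/8 = 8 + (22*y)/8 = 8 + 11*y/4)
G = 1/74 ≈ 0.013514
o = -40 (o = 2 - 1*42 = 2 - 42 = -40)
(h(T(B))*G)*o = ((8 + (11/4)*(5/2))*(1/74))*(-40) = ((8 + 55/8)*(1/74))*(-40) = ((119/8)*(1/74))*(-40) = (119/592)*(-40) = -595/74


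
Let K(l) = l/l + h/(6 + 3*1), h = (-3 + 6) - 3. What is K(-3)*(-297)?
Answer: -297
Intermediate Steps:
h = 0 (h = 3 - 3 = 0)
K(l) = 1 (K(l) = l/l + 0/(6 + 3*1) = 1 + 0/(6 + 3) = 1 + 0/9 = 1 + 0*(⅑) = 1 + 0 = 1)
K(-3)*(-297) = 1*(-297) = -297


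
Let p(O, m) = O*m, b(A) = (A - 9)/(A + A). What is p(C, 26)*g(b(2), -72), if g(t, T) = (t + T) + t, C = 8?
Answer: -15704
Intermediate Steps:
b(A) = (-9 + A)/(2*A) (b(A) = (-9 + A)/((2*A)) = (-9 + A)*(1/(2*A)) = (-9 + A)/(2*A))
g(t, T) = T + 2*t (g(t, T) = (T + t) + t = T + 2*t)
p(C, 26)*g(b(2), -72) = (8*26)*(-72 + 2*((½)*(-9 + 2)/2)) = 208*(-72 + 2*((½)*(½)*(-7))) = 208*(-72 + 2*(-7/4)) = 208*(-72 - 7/2) = 208*(-151/2) = -15704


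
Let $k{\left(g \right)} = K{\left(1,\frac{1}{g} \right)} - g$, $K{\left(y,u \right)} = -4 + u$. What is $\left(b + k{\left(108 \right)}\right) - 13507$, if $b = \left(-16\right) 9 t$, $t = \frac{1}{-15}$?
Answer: $- \frac{7349071}{540} \approx -13609.0$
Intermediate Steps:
$t = - \frac{1}{15} \approx -0.066667$
$k{\left(g \right)} = -4 + \frac{1}{g} - g$ ($k{\left(g \right)} = \left(-4 + \frac{1}{g}\right) - g = -4 + \frac{1}{g} - g$)
$b = \frac{48}{5}$ ($b = \left(-16\right) 9 \left(- \frac{1}{15}\right) = \left(-144\right) \left(- \frac{1}{15}\right) = \frac{48}{5} \approx 9.6$)
$\left(b + k{\left(108 \right)}\right) - 13507 = \left(\frac{48}{5} - \left(112 - \frac{1}{108}\right)\right) - 13507 = \left(\frac{48}{5} - \frac{12095}{108}\right) - 13507 = - \frac{55291}{540} - 13507 = - \frac{7349071}{540}$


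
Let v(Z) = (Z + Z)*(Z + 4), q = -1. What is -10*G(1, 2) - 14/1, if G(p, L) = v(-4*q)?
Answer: -654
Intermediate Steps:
v(Z) = 2*Z*(4 + Z) (v(Z) = (2*Z)*(4 + Z) = 2*Z*(4 + Z))
G(p, L) = 64 (G(p, L) = 2*(-4*(-1))*(4 - 4*(-1)) = 2*4*(4 + 4) = 2*4*8 = 64)
-10*G(1, 2) - 14/1 = -10*64 - 14/1 = -640 - 14*1 = -640 - 14 = -654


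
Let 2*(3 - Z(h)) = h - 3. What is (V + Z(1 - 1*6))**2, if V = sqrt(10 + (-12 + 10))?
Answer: 57 + 28*sqrt(2) ≈ 96.598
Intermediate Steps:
V = 2*sqrt(2) (V = sqrt(10 - 2) = sqrt(8) = 2*sqrt(2) ≈ 2.8284)
Z(h) = 9/2 - h/2 (Z(h) = 3 - (h - 3)/2 = 3 - (-3 + h)/2 = 3 + (3/2 - h/2) = 9/2 - h/2)
(V + Z(1 - 1*6))**2 = (2*sqrt(2) + (9/2 - (1 - 1*6)/2))**2 = (2*sqrt(2) + (9/2 - (1 - 6)/2))**2 = (2*sqrt(2) + (9/2 - 1/2*(-5)))**2 = (2*sqrt(2) + (9/2 + 5/2))**2 = (2*sqrt(2) + 7)**2 = (7 + 2*sqrt(2))**2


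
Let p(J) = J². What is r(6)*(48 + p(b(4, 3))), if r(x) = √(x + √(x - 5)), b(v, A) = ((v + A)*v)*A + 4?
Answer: 7792*√7 ≈ 20616.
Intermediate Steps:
b(v, A) = 4 + A*v*(A + v) (b(v, A) = ((A + v)*v)*A + 4 = (v*(A + v))*A + 4 = A*v*(A + v) + 4 = 4 + A*v*(A + v))
r(x) = √(x + √(-5 + x))
r(6)*(48 + p(b(4, 3))) = √(6 + √(-5 + 6))*(48 + (4 + 3*4² + 4*3²)²) = √(6 + √1)*(48 + (4 + 3*16 + 4*9)²) = √(6 + 1)*(48 + (4 + 48 + 36)²) = √7*(48 + 88²) = √7*(48 + 7744) = √7*7792 = 7792*√7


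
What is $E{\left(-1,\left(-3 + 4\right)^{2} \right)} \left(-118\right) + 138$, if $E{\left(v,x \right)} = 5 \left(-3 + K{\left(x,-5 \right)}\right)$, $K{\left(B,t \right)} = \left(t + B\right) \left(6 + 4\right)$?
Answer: $25508$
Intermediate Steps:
$K{\left(B,t \right)} = 10 B + 10 t$ ($K{\left(B,t \right)} = \left(B + t\right) 10 = 10 B + 10 t$)
$E{\left(v,x \right)} = -265 + 50 x$ ($E{\left(v,x \right)} = 5 \left(-3 + \left(10 x + 10 \left(-5\right)\right)\right) = 5 \left(-3 + \left(10 x - 50\right)\right) = 5 \left(-3 + \left(-50 + 10 x\right)\right) = 5 \left(-53 + 10 x\right) = -265 + 50 x$)
$E{\left(-1,\left(-3 + 4\right)^{2} \right)} \left(-118\right) + 138 = \left(-265 + 50 \left(-3 + 4\right)^{2}\right) \left(-118\right) + 138 = \left(-265 + 50 \cdot 1^{2}\right) \left(-118\right) + 138 = \left(-265 + 50 \cdot 1\right) \left(-118\right) + 138 = \left(-265 + 50\right) \left(-118\right) + 138 = \left(-215\right) \left(-118\right) + 138 = 25370 + 138 = 25508$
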